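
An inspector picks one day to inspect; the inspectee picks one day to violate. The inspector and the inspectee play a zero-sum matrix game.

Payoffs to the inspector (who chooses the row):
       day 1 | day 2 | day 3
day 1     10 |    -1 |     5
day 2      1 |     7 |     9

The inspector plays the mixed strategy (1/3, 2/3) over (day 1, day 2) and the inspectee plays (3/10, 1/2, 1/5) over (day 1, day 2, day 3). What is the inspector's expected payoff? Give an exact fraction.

Against (3/10, 1/2, 1/5), each row's expected payoff is day 1: 7/2; day 2: 28/5.
Taking the (1/3, 2/3)-weighted average: (1/3)·(7/2) + (2/3)·(28/5) = 49/10.

49/10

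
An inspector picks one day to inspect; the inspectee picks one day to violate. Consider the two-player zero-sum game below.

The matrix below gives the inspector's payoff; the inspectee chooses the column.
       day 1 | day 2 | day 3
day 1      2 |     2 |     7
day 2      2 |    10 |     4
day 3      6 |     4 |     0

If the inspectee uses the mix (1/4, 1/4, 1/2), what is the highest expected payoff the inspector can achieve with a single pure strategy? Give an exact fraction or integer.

5

day 1: (2)·(1/4) + (2)·(1/4) + (7)·(1/2) = 9/2.
day 2: (2)·(1/4) + (10)·(1/4) + (4)·(1/2) = 5.
day 3: (6)·(1/4) + (4)·(1/4) + (0)·(1/2) = 5/2.
The best pure response is day 2 with expected payoff 5.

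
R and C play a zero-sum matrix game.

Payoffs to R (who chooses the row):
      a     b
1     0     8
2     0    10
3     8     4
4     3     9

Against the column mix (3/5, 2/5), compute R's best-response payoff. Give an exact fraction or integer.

1: (0)·(3/5) + (8)·(2/5) = 16/5.
2: (0)·(3/5) + (10)·(2/5) = 4.
3: (8)·(3/5) + (4)·(2/5) = 32/5.
4: (3)·(3/5) + (9)·(2/5) = 27/5.
The best pure response is 3 with expected payoff 32/5.

32/5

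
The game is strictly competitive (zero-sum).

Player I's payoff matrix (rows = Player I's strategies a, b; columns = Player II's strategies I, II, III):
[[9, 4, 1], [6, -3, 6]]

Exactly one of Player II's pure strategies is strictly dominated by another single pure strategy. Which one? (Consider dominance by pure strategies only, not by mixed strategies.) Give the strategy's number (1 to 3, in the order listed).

Player II prefers columns that give Player I less. Compare I with II: 4 < 9, -3 < 6.
So II strictly dominates I for Player II; I is strictly dominated.

1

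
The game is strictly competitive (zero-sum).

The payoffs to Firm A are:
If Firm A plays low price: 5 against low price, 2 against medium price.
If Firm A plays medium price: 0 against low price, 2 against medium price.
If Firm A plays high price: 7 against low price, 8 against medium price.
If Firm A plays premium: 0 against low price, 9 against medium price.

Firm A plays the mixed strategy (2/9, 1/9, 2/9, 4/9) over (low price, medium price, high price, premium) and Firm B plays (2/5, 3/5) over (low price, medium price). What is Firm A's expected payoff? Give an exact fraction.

Against (2/5, 3/5), each row's expected payoff is low price: 16/5; medium price: 6/5; high price: 38/5; premium: 27/5.
Taking the (2/9, 1/9, 2/9, 4/9)-weighted average: (2/9)·(16/5) + (1/9)·(6/5) + (2/9)·(38/5) + (4/9)·(27/5) = 74/15.

74/15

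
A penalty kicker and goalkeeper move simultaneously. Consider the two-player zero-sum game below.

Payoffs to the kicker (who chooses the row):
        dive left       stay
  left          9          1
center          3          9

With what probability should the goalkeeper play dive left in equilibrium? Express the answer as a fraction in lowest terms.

4/7

Row minima are 1 and 3, so the kicker's maximin is 3; column maxima are 9 and 9, so the goalkeeper's minimax is 9. These differ, so the equilibrium is in mixed strategies.
Let the goalkeeper play dive left with probability q. The kicker is indifferent when 9q + (1−q) = 3q + 9(1−q), giving q = 4/7.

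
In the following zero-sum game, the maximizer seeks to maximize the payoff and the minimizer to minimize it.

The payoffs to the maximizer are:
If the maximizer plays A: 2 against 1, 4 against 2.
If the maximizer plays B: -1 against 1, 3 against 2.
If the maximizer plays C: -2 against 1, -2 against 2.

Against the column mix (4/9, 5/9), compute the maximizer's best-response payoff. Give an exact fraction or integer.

28/9

A: (2)·(4/9) + (4)·(5/9) = 28/9.
B: (-1)·(4/9) + (3)·(5/9) = 11/9.
C: (-2)·(4/9) + (-2)·(5/9) = -2.
The best pure response is A with expected payoff 28/9.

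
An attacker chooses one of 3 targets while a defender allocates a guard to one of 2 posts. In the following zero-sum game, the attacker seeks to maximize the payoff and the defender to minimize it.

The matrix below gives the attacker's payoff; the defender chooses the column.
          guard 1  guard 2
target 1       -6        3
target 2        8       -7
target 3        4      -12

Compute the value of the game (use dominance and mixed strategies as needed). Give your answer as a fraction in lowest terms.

-3/4

Row target 3 is strictly dominated by row target 2, so the attacker never plays it.
The remaining 2×2 game on (target 1, target 2) × (guard 1, guard 2) has no saddle point. Let the attacker play target 1 with probability p; indifference gives −6p + 8(1−p) = 3p − 7(1−p), so p = 5/8.
Similarly the defender's optimal q on guard 1 is 5/12, and the value is -6·(5/12) + (3)·(7/12) = -3/4.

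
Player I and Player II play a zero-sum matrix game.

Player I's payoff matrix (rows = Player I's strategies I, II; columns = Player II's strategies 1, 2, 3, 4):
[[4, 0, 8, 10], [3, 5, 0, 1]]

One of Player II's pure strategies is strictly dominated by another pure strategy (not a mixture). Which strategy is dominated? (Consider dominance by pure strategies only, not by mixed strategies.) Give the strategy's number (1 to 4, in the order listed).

Player II prefers columns that give Player I less. Compare 4 with 3: 8 < 10, 0 < 1.
So 3 strictly dominates 4 for Player II; 4 is strictly dominated.

4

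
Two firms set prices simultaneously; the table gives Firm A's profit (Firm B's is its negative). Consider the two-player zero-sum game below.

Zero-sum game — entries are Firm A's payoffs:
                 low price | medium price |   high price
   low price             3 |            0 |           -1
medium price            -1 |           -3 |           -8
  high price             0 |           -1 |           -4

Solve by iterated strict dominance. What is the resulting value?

Row medium price is strictly dominated by row low price (3>-1, 0>-3, -1>-8); eliminate medium price.
Row high price is strictly dominated by row low price (3>0, 0>-1, -1>-4); eliminate high price.
Column low price is strictly dominated by medium price for Firm B (0<3); eliminate low price.
Column medium price is strictly dominated by high price for Firm B (-1<0); eliminate medium price.
Only (low price, high price) remains, with payoff -1.

-1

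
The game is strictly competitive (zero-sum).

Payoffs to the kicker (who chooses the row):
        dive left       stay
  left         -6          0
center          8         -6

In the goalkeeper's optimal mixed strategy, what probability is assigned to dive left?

3/10

Row minima are -6 and -6, so the kicker's maximin is -6; column maxima are 8 and 0, so the goalkeeper's minimax is 0. These differ, so the equilibrium is in mixed strategies.
Let the goalkeeper play dive left with probability q. The kicker is indifferent when −6q = 8q − 6(1−q), giving q = 3/10.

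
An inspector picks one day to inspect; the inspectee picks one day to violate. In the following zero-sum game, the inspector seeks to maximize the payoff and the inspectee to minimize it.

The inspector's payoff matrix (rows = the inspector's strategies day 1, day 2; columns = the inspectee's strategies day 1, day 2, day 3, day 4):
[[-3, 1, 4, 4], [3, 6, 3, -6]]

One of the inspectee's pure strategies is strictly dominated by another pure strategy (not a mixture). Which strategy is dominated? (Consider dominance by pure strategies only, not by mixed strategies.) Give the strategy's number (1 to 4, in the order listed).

2

The inspectee prefers columns that give the inspector less. Compare day 2 with day 1: -3 < 1, 3 < 6.
So day 1 strictly dominates day 2 for the inspectee; day 2 is strictly dominated.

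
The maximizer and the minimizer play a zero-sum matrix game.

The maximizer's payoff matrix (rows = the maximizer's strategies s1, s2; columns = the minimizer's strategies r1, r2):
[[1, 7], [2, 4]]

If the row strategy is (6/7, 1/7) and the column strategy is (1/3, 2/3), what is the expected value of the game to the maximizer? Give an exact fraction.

Against (1/3, 2/3), each row's expected payoff is s1: 5; s2: 10/3.
Taking the (6/7, 1/7)-weighted average: (6/7)·(5) + (1/7)·(10/3) = 100/21.

100/21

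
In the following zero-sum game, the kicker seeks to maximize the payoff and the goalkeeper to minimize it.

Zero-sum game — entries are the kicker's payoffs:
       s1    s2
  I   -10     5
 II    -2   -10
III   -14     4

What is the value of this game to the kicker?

Row III is strictly dominated by row I, so the kicker never plays it.
The remaining 2×2 game on (I, II) × (s1, s2) has no saddle point. Let the kicker play I with probability p; indifference gives −10p − 2(1−p) = 5p − 10(1−p), so p = 8/23.
Similarly the goalkeeper's optimal q on s1 is 15/23, and the value is -10·(15/23) + (5)·(8/23) = -110/23.

-110/23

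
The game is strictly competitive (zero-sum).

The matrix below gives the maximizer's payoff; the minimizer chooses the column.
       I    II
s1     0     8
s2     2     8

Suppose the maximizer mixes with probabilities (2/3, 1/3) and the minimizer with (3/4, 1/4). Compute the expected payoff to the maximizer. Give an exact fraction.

5/2

Against (3/4, 1/4), each row's expected payoff is s1: 2; s2: 7/2.
Taking the (2/3, 1/3)-weighted average: (2/3)·(2) + (1/3)·(7/2) = 5/2.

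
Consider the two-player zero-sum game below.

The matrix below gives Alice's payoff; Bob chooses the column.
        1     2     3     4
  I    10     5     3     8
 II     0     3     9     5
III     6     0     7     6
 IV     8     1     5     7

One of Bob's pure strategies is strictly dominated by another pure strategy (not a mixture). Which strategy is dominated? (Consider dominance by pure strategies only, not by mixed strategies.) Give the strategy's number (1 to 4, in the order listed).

4

Bob prefers columns that give Alice less. Compare 4 with 2: 5 < 8, 3 < 5, 0 < 6, 1 < 7.
So 2 strictly dominates 4 for Bob; 4 is strictly dominated.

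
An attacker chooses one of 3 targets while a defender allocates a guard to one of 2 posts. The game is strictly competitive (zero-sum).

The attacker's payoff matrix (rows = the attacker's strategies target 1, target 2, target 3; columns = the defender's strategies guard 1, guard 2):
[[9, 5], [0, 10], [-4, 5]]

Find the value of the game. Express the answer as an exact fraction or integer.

Row target 3 is strictly dominated by row target 2, so the attacker never plays it.
The remaining 2×2 game on (target 1, target 2) × (guard 1, guard 2) has no saddle point. Let the attacker play target 1 with probability p; indifference gives 9p = 5p + 10(1−p), so p = 5/7.
Similarly the defender's optimal q on guard 1 is 5/14, and the value is 9·(5/14) + (5)·(9/14) = 45/7.

45/7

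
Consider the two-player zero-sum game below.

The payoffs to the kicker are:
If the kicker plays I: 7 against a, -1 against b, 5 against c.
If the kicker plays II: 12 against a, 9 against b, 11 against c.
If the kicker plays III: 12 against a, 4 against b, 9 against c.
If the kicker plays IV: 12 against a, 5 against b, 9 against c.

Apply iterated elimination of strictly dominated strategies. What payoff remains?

Row I is strictly dominated by row II (12>7, 9>-1, 11>5); eliminate I.
Column a is strictly dominated by b for the goalkeeper (9<12, 4<12, 5<12); eliminate a.
Column c is strictly dominated by b for the goalkeeper (9<11, 4<9, 5<9); eliminate c.
Row IV is strictly dominated by row II (9>5); eliminate IV.
Row III is strictly dominated by row II (9>4); eliminate III.
Only (II, b) remains, with payoff 9.

9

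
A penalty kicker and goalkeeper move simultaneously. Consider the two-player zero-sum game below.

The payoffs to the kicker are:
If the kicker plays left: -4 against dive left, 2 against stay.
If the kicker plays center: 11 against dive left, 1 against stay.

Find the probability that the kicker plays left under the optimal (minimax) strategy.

5/8

Row minima are -4 and 1, so the kicker's maximin is 1; column maxima are 11 and 2, so the goalkeeper's minimax is 2. These differ, so the equilibrium is in mixed strategies.
Let the kicker play left with probability p. The goalkeeper is indifferent when −4p + 11(1−p) = 2p + (1−p), giving p = 5/8.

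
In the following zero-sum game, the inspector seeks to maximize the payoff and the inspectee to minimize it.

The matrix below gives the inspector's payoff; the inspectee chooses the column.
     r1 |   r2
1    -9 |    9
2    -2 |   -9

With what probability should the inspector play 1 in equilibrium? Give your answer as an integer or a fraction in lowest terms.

Row minima are -9 and -9, so the inspector's maximin is -9; column maxima are -2 and 9, so the inspectee's minimax is -2. These differ, so the equilibrium is in mixed strategies.
Let the inspector play 1 with probability p. The inspectee is indifferent when −9p − 2(1−p) = 9p − 9(1−p), giving p = 7/25.

7/25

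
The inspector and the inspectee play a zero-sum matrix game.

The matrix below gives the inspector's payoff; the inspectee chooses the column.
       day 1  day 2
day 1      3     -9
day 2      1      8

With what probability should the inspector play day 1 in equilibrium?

Row minima are -9 and 1, so the inspector's maximin is 1; column maxima are 3 and 8, so the inspectee's minimax is 3. These differ, so the equilibrium is in mixed strategies.
Let the inspector play day 1 with probability p. The inspectee is indifferent when 3p + (1−p) = −9p + 8(1−p), giving p = 7/19.

7/19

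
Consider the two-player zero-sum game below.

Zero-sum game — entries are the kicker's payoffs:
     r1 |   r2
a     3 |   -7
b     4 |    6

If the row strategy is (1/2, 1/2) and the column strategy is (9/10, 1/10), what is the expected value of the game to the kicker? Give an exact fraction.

Against (9/10, 1/10), each row's expected payoff is a: 2; b: 21/5.
Taking the (1/2, 1/2)-weighted average: (1/2)·(2) + (1/2)·(21/5) = 31/10.

31/10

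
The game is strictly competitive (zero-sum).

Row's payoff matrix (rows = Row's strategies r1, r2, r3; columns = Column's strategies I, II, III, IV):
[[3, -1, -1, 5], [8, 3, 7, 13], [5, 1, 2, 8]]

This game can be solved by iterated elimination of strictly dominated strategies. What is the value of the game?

3

Column IV is strictly dominated by I for Column (3<5, 8<13, 5<8); eliminate IV.
Column I is strictly dominated by II for Column (-1<3, 3<8, 1<5); eliminate I.
Row r1 is strictly dominated by row r2 (3>-1, 7>-1); eliminate r1.
Column III is strictly dominated by II for Column (3<7, 1<2); eliminate III.
Row r3 is strictly dominated by row r2 (3>1); eliminate r3.
Only (r2, II) remains, with payoff 3.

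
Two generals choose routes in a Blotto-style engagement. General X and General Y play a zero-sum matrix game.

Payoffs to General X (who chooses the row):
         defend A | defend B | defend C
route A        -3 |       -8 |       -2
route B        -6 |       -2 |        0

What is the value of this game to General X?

Column defend C is strictly dominated by defend A for General Y (it gives General X more in every row).
The remaining 2×2 game on (route A, route B) × (defend A, defend B) has no saddle point. Let General X play route A with probability p; indifference gives −3p − 6(1−p) = −8p − 2(1−p), so p = 4/9.
Similarly General Y's optimal q on defend A is 2/3, and the value is -3·(2/3) + (-8)·(1/3) = -14/3.

-14/3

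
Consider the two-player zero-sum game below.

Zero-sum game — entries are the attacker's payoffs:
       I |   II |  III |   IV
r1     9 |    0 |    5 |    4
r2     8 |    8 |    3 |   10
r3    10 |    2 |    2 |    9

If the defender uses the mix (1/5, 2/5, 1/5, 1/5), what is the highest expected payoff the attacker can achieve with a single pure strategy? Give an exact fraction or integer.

r1: (9)·(1/5) + (0)·(2/5) + (5)·(1/5) + (4)·(1/5) = 18/5.
r2: (8)·(1/5) + (8)·(2/5) + (3)·(1/5) + (10)·(1/5) = 37/5.
r3: (10)·(1/5) + (2)·(2/5) + (2)·(1/5) + (9)·(1/5) = 5.
The best pure response is r2 with expected payoff 37/5.

37/5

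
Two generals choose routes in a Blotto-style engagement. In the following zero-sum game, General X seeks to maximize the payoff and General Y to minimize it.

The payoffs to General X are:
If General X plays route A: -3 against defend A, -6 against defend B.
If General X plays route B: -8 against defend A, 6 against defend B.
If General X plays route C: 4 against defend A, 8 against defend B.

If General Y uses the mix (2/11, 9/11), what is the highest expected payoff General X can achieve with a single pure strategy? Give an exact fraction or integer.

route A: (-3)·(2/11) + (-6)·(9/11) = -60/11.
route B: (-8)·(2/11) + (6)·(9/11) = 38/11.
route C: (4)·(2/11) + (8)·(9/11) = 80/11.
The best pure response is route C with expected payoff 80/11.

80/11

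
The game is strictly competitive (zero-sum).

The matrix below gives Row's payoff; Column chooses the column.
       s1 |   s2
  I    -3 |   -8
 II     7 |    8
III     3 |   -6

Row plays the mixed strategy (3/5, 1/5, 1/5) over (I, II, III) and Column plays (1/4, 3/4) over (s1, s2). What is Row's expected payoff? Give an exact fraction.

-13/4

Against (1/4, 3/4), each row's expected payoff is I: -27/4; II: 31/4; III: -15/4.
Taking the (3/5, 1/5, 1/5)-weighted average: (3/5)·(-27/4) + (1/5)·(31/4) + (1/5)·(-15/4) = -13/4.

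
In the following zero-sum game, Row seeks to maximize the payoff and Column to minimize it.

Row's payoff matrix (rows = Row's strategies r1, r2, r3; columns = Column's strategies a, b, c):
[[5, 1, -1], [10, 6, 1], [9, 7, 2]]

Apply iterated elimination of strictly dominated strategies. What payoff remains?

Column b is strictly dominated by c for Column (-1<1, 1<6, 2<7); eliminate b.
Column a is strictly dominated by c for Column (-1<5, 1<10, 2<9); eliminate a.
Row r2 is strictly dominated by row r3 (2>1); eliminate r2.
Row r1 is strictly dominated by row r3 (2>-1); eliminate r1.
Only (r3, c) remains, with payoff 2.

2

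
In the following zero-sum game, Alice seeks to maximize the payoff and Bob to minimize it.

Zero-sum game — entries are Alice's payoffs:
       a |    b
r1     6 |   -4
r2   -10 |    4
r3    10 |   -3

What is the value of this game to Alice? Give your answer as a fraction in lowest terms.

Row r1 is strictly dominated by row r3, so Alice never plays it.
The remaining 2×2 game on (r2, r3) × (a, b) has no saddle point. Let Alice play r2 with probability p; indifference gives −10p + 10(1−p) = 4p − 3(1−p), so p = 13/27.
Similarly Bob's optimal q on a is 7/27, and the value is -10·(7/27) + (4)·(20/27) = 10/27.

10/27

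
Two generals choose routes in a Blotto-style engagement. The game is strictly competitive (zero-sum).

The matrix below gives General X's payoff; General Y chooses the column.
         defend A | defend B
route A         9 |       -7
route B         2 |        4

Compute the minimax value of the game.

25/9

Row minima are -7 and 2, so General X's maximin is 2; column maxima are 9 and 4, so General Y's minimax is 4. These differ, so the equilibrium is in mixed strategies.
Let General X play route A with probability p. General Y is indifferent when 9p + 2(1−p) = −7p + 4(1−p), giving p = 1/9.
Let General Y play defend A with probability q. General X is indifferent when 9q − 7(1−q) = 2q + 4(1−q), giving q = 11/18.
The value is 9·(11/18) + (-7)·(7/18) = 25/9.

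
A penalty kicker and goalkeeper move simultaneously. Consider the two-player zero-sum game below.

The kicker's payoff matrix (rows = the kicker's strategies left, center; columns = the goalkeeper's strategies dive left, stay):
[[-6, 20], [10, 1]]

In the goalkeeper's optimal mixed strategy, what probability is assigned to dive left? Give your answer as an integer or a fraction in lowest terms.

19/35

Row minima are -6 and 1, so the kicker's maximin is 1; column maxima are 10 and 20, so the goalkeeper's minimax is 10. These differ, so the equilibrium is in mixed strategies.
Let the goalkeeper play dive left with probability q. The kicker is indifferent when −6q + 20(1−q) = 10q + (1−q), giving q = 19/35.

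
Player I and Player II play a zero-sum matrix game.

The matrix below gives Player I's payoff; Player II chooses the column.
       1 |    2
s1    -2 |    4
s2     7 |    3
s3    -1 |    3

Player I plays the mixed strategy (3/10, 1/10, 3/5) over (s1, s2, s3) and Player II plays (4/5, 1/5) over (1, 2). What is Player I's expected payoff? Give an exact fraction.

Against (4/5, 1/5), each row's expected payoff is s1: -4/5; s2: 31/5; s3: -1/5.
Taking the (3/10, 1/10, 3/5)-weighted average: (3/10)·(-4/5) + (1/10)·(31/5) + (3/5)·(-1/5) = 13/50.

13/50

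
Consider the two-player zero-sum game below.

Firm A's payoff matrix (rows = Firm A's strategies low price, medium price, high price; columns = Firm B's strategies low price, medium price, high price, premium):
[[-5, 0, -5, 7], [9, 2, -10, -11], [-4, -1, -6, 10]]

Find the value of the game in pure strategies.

-5

Row minima: -5, -11, -6 → Firm A's maximin is -5.
Column maxima: 9, 2, -5, 10 → Firm B's minimax is -5.
They coincide at (low price, high price), so the value is -5.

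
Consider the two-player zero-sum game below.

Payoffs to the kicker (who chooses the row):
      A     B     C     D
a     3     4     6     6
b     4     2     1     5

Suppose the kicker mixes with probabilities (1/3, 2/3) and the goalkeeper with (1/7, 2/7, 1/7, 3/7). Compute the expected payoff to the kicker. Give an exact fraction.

Against (1/7, 2/7, 1/7, 3/7), each row's expected payoff is a: 5; b: 24/7.
Taking the (1/3, 2/3)-weighted average: (1/3)·(5) + (2/3)·(24/7) = 83/21.

83/21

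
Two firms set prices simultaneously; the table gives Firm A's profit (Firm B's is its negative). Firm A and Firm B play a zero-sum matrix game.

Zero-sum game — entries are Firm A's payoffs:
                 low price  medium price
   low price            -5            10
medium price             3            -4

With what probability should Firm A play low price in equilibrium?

Row minima are -5 and -4, so Firm A's maximin is -4; column maxima are 3 and 10, so Firm B's minimax is 3. These differ, so the equilibrium is in mixed strategies.
Let Firm A play low price with probability p. Firm B is indifferent when −5p + 3(1−p) = 10p − 4(1−p), giving p = 7/22.

7/22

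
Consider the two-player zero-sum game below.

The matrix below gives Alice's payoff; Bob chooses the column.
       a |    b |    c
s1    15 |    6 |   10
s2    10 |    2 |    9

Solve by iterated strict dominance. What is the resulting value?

6

Column c is strictly dominated by b for Bob (6<10, 2<9); eliminate c.
Row s2 is strictly dominated by row s1 (15>10, 6>2); eliminate s2.
Column a is strictly dominated by b for Bob (6<15); eliminate a.
Only (s1, b) remains, with payoff 6.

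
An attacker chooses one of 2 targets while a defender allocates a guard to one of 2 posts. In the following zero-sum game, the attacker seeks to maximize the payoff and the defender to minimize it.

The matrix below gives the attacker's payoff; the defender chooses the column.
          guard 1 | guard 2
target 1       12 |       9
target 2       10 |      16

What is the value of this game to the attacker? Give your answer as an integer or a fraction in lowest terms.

Row minima are 9 and 10, so the attacker's maximin is 10; column maxima are 12 and 16, so the defender's minimax is 12. These differ, so the equilibrium is in mixed strategies.
Let the attacker play target 1 with probability p. The defender is indifferent when 12p + 10(1−p) = 9p + 16(1−p), giving p = 2/3.
Let the defender play guard 1 with probability q. The attacker is indifferent when 12q + 9(1−q) = 10q + 16(1−q), giving q = 7/9.
The value is 12·(7/9) + (9)·(2/9) = 34/3.

34/3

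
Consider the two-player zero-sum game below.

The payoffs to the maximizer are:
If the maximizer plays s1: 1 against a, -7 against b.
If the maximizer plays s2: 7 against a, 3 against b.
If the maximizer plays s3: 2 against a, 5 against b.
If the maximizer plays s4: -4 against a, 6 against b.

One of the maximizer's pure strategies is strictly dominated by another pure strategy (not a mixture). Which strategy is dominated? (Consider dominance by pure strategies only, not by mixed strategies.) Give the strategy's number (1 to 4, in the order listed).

1

Compare s1 with s2: 7 > 1, 3 > -7.
So s2 strictly dominates s1 for the maximizer; s1 is strictly dominated.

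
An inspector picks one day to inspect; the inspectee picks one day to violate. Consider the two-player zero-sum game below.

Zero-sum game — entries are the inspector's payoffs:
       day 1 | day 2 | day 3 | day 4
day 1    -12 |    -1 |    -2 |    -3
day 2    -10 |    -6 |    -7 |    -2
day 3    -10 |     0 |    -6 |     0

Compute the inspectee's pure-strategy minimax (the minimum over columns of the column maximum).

-10

The worst case (largest entry) in each column is day 1: -10, day 2: 0, day 3: -2, day 4: 0.
The best (smallest) of these is -10.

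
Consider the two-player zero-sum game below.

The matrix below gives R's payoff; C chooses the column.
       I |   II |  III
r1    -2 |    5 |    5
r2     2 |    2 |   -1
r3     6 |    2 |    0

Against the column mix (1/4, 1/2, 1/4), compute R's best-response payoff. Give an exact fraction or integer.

r1: (-2)·(1/4) + (5)·(1/2) + (5)·(1/4) = 13/4.
r2: (2)·(1/4) + (2)·(1/2) + (-1)·(1/4) = 5/4.
r3: (6)·(1/4) + (2)·(1/2) + (0)·(1/4) = 5/2.
The best pure response is r1 with expected payoff 13/4.

13/4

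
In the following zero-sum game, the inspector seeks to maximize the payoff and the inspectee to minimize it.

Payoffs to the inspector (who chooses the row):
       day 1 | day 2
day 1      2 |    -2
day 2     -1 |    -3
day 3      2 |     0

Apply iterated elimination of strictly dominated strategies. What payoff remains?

0

Row day 2 is strictly dominated by row day 1 (2>-1, -2>-3); eliminate day 2.
Column day 1 is strictly dominated by day 2 for the inspectee (-2<2, 0<2); eliminate day 1.
Row day 1 is strictly dominated by row day 3 (0>-2); eliminate day 1.
Only (day 3, day 2) remains, with payoff 0.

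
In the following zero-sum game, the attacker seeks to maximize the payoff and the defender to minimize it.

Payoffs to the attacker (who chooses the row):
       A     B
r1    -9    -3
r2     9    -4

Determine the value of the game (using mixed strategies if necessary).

-63/19

Row minima are -9 and -4, so the attacker's maximin is -4; column maxima are 9 and -3, so the defender's minimax is -3. These differ, so the equilibrium is in mixed strategies.
Let the attacker play r1 with probability p. The defender is indifferent when −9p + 9(1−p) = −3p − 4(1−p), giving p = 13/19.
Let the defender play A with probability q. The attacker is indifferent when −9q − 3(1−q) = 9q − 4(1−q), giving q = 1/19.
The value is -9·(1/19) + (-3)·(18/19) = -63/19.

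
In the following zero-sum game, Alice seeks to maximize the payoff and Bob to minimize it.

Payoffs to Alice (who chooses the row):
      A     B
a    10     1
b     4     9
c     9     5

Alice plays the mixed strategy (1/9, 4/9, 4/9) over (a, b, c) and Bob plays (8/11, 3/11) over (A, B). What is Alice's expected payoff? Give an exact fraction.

Against (8/11, 3/11), each row's expected payoff is a: 83/11; b: 59/11; c: 87/11.
Taking the (1/9, 4/9, 4/9)-weighted average: (1/9)·(83/11) + (4/9)·(59/11) + (4/9)·(87/11) = 667/99.

667/99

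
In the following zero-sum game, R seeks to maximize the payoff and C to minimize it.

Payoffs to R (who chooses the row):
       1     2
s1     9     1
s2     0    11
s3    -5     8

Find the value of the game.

Row s3 is strictly dominated by row s2, so R never plays it.
The remaining 2×2 game on (s1, s2) × (1, 2) has no saddle point. Let R play s1 with probability p; indifference gives 9p = p + 11(1−p), so p = 11/19.
Similarly C's optimal q on 1 is 10/19, and the value is 9·(10/19) + (1)·(9/19) = 99/19.

99/19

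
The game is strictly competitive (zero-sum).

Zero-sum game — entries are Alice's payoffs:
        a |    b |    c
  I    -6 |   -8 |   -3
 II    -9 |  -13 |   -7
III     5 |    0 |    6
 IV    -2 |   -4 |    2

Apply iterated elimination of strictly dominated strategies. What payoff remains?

Row I is strictly dominated by row III (5>-6, 0>-8, 6>-3); eliminate I.
Row II is strictly dominated by row III (5>-9, 0>-13, 6>-7); eliminate II.
Row IV is strictly dominated by row III (5>-2, 0>-4, 6>2); eliminate IV.
Column a is strictly dominated by b for Bob (0<5); eliminate a.
Column c is strictly dominated by b for Bob (0<6); eliminate c.
Only (III, b) remains, with payoff 0.

0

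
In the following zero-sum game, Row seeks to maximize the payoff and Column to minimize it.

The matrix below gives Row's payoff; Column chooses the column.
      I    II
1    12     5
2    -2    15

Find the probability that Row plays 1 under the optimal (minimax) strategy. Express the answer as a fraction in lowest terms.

17/24

Row minima are 5 and -2, so Row's maximin is 5; column maxima are 12 and 15, so Column's minimax is 12. These differ, so the equilibrium is in mixed strategies.
Let Row play 1 with probability p. Column is indifferent when 12p − 2(1−p) = 5p + 15(1−p), giving p = 17/24.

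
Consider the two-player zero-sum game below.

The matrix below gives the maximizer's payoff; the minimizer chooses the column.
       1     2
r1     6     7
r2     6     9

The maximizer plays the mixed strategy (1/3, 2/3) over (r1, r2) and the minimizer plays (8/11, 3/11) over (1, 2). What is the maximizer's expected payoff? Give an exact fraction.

73/11

Against (8/11, 3/11), each row's expected payoff is r1: 69/11; r2: 75/11.
Taking the (1/3, 2/3)-weighted average: (1/3)·(69/11) + (2/3)·(75/11) = 73/11.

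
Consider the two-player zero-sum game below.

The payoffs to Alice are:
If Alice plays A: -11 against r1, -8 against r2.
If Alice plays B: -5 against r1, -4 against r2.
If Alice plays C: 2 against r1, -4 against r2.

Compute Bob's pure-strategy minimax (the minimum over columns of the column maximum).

-4

The worst case (largest entry) in each column is r1: 2, r2: -4.
The best (smallest) of these is -4.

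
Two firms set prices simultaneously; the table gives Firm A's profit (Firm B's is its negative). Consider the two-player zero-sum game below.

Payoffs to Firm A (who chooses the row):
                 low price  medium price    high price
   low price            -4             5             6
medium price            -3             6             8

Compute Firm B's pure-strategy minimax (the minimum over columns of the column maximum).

The worst case (largest entry) in each column is low price: -3, medium price: 6, high price: 8.
The best (smallest) of these is -3.

-3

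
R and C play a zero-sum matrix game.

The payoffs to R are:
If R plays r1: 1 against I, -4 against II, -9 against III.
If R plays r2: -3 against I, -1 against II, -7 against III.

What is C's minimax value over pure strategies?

-7

The worst case (largest entry) in each column is I: 1, II: -1, III: -7.
The best (smallest) of these is -7.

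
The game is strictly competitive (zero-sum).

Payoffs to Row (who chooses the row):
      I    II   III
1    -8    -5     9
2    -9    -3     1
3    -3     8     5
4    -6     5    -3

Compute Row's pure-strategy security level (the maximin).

The worst-case payoff for each row is 1: -8, 2: -9, 3: -3, 4: -6.
The best of these is -3.

-3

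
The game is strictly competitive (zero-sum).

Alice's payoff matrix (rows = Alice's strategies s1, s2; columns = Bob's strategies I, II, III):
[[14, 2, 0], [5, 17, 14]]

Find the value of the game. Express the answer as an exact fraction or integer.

196/23

Column II is strictly dominated by III for Bob (it gives Alice more in every row).
The remaining 2×2 game on (s1, s2) × (I, III) has no saddle point. Let Alice play s1 with probability p; indifference gives 14p + 5(1−p) = 14(1−p), so p = 9/23.
Similarly Bob's optimal q on I is 14/23, and the value is 14·(14/23) + (0)·(9/23) = 196/23.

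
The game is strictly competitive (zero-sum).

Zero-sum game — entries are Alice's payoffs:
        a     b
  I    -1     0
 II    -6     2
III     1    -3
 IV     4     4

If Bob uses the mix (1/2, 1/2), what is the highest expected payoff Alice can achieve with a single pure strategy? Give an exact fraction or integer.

4

I: (-1)·(1/2) + (0)·(1/2) = -1/2.
II: (-6)·(1/2) + (2)·(1/2) = -2.
III: (1)·(1/2) + (-3)·(1/2) = -1.
IV: (4)·(1/2) + (4)·(1/2) = 4.
The best pure response is IV with expected payoff 4.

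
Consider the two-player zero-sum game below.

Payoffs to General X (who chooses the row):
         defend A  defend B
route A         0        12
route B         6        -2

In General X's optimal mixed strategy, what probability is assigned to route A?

Row minima are 0 and -2, so General X's maximin is 0; column maxima are 6 and 12, so General Y's minimax is 6. These differ, so the equilibrium is in mixed strategies.
Let General X play route A with probability p. General Y is indifferent when 6(1−p) = 12p − 2(1−p), giving p = 2/5.

2/5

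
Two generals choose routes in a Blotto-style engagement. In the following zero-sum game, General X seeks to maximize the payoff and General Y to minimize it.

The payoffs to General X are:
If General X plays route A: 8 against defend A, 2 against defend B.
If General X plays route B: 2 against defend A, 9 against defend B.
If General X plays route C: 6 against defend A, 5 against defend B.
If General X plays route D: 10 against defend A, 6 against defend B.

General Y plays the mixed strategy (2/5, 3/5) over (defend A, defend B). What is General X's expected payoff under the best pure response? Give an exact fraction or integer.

route A: (8)·(2/5) + (2)·(3/5) = 22/5.
route B: (2)·(2/5) + (9)·(3/5) = 31/5.
route C: (6)·(2/5) + (5)·(3/5) = 27/5.
route D: (10)·(2/5) + (6)·(3/5) = 38/5.
The best pure response is route D with expected payoff 38/5.

38/5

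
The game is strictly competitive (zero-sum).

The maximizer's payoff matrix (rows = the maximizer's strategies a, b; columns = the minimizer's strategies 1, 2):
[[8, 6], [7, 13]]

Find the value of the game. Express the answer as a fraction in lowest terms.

Row minima are 6 and 7, so the maximizer's maximin is 7; column maxima are 8 and 13, so the minimizer's minimax is 8. These differ, so the equilibrium is in mixed strategies.
Let the maximizer play a with probability p. The minimizer is indifferent when 8p + 7(1−p) = 6p + 13(1−p), giving p = 3/4.
Let the minimizer play 1 with probability q. The maximizer is indifferent when 8q + 6(1−q) = 7q + 13(1−q), giving q = 7/8.
The value is 8·(7/8) + (6)·(1/8) = 31/4.

31/4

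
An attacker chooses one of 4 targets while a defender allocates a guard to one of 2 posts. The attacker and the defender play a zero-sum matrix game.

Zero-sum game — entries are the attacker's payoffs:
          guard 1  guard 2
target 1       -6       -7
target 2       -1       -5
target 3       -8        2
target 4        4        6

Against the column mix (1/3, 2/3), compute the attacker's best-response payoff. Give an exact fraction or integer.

target 1: (-6)·(1/3) + (-7)·(2/3) = -20/3.
target 2: (-1)·(1/3) + (-5)·(2/3) = -11/3.
target 3: (-8)·(1/3) + (2)·(2/3) = -4/3.
target 4: (4)·(1/3) + (6)·(2/3) = 16/3.
The best pure response is target 4 with expected payoff 16/3.

16/3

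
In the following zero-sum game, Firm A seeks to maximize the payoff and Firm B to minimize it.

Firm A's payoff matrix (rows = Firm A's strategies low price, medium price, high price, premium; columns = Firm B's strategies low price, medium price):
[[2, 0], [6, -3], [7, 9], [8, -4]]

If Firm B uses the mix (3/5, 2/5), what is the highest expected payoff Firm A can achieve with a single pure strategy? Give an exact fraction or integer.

low price: (2)·(3/5) + (0)·(2/5) = 6/5.
medium price: (6)·(3/5) + (-3)·(2/5) = 12/5.
high price: (7)·(3/5) + (9)·(2/5) = 39/5.
premium: (8)·(3/5) + (-4)·(2/5) = 16/5.
The best pure response is high price with expected payoff 39/5.

39/5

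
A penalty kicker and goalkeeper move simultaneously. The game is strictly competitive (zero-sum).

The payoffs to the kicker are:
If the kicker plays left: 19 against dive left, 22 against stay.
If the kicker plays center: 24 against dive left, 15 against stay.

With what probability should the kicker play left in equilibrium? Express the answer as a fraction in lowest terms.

3/4

Row minima are 19 and 15, so the kicker's maximin is 19; column maxima are 24 and 22, so the goalkeeper's minimax is 22. These differ, so the equilibrium is in mixed strategies.
Let the kicker play left with probability p. The goalkeeper is indifferent when 19p + 24(1−p) = 22p + 15(1−p), giving p = 3/4.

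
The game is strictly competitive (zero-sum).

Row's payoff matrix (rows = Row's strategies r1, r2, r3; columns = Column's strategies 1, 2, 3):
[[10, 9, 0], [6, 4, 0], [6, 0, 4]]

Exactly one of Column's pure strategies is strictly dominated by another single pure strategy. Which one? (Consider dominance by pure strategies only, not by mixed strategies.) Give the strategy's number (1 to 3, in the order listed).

Column prefers columns that give Row less. Compare 1 with 2: 9 < 10, 4 < 6, 0 < 6.
So 2 strictly dominates 1 for Column; 1 is strictly dominated.

1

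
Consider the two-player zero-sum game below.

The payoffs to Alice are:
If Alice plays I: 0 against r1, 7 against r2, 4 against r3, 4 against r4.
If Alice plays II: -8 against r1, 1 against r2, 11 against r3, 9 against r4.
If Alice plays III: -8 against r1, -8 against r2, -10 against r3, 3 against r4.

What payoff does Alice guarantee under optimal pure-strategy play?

Row minima: 0, -8, -10 → Alice's maximin is 0.
Column maxima: 0, 7, 11, 9 → Bob's minimax is 0.
They coincide at (I, r1), so the value is 0.

0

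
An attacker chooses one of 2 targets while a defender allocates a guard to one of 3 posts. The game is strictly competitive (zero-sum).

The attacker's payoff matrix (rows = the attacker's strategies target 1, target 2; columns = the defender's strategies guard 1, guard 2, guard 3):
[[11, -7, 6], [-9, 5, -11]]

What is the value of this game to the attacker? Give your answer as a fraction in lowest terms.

Column guard 1 is strictly dominated by guard 3 for the defender (it gives the attacker more in every row).
The remaining 2×2 game on (target 1, target 2) × (guard 2, guard 3) has no saddle point. Let the attacker play target 1 with probability p; indifference gives −7p + 5(1−p) = 6p − 11(1−p), so p = 16/29.
Similarly the defender's optimal q on guard 2 is 17/29, and the value is -7·(17/29) + (6)·(12/29) = -47/29.

-47/29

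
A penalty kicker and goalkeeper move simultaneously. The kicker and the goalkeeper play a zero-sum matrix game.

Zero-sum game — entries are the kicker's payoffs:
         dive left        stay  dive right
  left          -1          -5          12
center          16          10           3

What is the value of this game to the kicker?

45/8

Column dive left is strictly dominated by stay for the goalkeeper (it gives the kicker more in every row).
The remaining 2×2 game on (left, center) × (stay, dive right) has no saddle point. Let the kicker play left with probability p; indifference gives −5p + 10(1−p) = 12p + 3(1−p), so p = 7/24.
Similarly the goalkeeper's optimal q on stay is 3/8, and the value is -5·(3/8) + (12)·(5/8) = 45/8.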